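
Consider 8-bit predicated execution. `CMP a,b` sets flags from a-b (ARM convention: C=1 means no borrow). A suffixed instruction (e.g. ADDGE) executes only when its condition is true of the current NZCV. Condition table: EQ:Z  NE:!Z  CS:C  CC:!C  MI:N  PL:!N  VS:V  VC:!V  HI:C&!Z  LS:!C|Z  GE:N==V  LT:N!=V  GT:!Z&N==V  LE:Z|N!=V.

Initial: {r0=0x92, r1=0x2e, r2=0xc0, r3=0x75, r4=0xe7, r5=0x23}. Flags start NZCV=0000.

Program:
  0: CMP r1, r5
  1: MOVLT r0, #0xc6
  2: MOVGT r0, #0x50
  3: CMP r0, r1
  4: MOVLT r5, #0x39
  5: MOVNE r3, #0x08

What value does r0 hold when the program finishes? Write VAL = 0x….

VAL = 0x50

0: ✓ CMP  NZCV=0010
1: · MOVLT
2: ✓ MOVGT  r0←0x50
3: ✓ CMP  NZCV=0010
4: · MOVLT
5: ✓ MOVNE  r3←0x08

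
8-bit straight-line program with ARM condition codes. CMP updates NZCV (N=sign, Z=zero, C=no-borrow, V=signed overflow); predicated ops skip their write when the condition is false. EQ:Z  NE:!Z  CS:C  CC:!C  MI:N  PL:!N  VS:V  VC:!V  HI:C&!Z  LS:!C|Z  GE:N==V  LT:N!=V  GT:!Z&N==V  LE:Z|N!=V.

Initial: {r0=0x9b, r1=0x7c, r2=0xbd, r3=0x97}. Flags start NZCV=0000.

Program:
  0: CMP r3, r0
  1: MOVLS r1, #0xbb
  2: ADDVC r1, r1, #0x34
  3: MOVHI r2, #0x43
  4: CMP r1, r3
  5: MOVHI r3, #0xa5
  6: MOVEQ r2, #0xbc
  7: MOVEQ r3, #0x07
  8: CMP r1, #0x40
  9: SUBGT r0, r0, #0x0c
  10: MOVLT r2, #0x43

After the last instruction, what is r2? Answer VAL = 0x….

[0] flags=1000 → (cmp)
[1] flags=1000 LS?T → r1=0xbb
[2] flags=1000 VC?T → r1=0xef
[3] flags=1000 HI?F → skip
[4] flags=0010 → (cmp)
[5] flags=0010 HI?T → r3=0xa5
[6] flags=0010 EQ?F → skip
[7] flags=0010 EQ?F → skip
[8] flags=1010 → (cmp)
[9] flags=1010 GT?F → skip
[10] flags=1010 LT?T → r2=0x43

VAL = 0x43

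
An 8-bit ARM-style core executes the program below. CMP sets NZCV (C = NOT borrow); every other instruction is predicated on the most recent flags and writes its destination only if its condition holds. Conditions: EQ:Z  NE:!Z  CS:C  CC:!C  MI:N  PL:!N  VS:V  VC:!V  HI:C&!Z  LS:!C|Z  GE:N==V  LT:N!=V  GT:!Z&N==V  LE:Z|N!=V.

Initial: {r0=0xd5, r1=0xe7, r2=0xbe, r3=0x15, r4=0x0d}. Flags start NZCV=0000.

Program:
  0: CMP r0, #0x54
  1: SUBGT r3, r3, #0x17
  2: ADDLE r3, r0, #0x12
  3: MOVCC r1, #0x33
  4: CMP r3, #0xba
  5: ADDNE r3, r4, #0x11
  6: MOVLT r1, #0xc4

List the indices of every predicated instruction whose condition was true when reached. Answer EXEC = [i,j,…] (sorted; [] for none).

0: ✓ CMP  NZCV=1010
1: · SUBGT
2: ✓ ADDLE  r3←0xe7
3: · MOVCC
4: ✓ CMP  NZCV=0010
5: ✓ ADDNE  r3←0x1e
6: · MOVLT

EXEC = [2,5]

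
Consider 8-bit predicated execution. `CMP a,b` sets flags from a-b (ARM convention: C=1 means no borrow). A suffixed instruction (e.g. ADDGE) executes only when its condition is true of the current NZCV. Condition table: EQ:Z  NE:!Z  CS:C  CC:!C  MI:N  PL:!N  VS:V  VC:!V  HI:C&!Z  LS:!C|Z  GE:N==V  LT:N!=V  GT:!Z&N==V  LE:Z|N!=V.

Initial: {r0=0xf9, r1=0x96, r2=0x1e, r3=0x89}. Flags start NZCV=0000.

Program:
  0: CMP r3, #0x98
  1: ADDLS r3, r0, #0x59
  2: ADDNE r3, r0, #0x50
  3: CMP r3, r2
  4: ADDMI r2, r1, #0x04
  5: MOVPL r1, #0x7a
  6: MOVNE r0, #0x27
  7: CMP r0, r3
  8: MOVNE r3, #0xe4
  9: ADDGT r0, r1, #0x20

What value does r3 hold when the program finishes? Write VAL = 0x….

VAL = 0xe4

[0] flags=1000 → (cmp)
[1] flags=1000 LS?T → r3=0x52
[2] flags=1000 NE?T → r3=0x49
[3] flags=0010 → (cmp)
[4] flags=0010 MI?F → skip
[5] flags=0010 PL?T → r1=0x7a
[6] flags=0010 NE?T → r0=0x27
[7] flags=1000 → (cmp)
[8] flags=1000 NE?T → r3=0xe4
[9] flags=1000 GT?F → skip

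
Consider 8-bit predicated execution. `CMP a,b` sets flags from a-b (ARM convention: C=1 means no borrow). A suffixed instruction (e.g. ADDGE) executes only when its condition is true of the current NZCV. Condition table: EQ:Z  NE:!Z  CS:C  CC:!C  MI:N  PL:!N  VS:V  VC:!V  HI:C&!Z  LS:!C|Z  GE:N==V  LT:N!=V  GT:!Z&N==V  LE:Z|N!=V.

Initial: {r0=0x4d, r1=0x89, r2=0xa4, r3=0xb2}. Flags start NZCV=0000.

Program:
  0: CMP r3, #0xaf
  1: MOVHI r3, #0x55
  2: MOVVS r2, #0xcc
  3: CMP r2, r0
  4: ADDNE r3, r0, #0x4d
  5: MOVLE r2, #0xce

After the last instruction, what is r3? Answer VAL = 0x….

VAL = 0x9a

[0] flags=0010 → (cmp)
[1] flags=0010 HI?T → r3=0x55
[2] flags=0010 VS?F → skip
[3] flags=0011 → (cmp)
[4] flags=0011 NE?T → r3=0x9a
[5] flags=0011 LE?T → r2=0xce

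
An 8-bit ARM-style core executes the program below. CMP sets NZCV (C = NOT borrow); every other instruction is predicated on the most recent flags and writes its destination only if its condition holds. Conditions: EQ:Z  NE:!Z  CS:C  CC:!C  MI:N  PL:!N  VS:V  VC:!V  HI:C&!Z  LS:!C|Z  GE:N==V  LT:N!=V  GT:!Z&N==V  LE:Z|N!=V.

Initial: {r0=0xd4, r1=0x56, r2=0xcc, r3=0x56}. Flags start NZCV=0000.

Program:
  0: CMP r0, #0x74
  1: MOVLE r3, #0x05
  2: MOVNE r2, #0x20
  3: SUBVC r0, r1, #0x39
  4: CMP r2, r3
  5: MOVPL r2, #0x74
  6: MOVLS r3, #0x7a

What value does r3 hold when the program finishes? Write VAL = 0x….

VAL = 0x05

[0] flags=0011 → (cmp)
[1] flags=0011 LE?T → r3=0x05
[2] flags=0011 NE?T → r2=0x20
[3] flags=0011 VC?F → skip
[4] flags=0010 → (cmp)
[5] flags=0010 PL?T → r2=0x74
[6] flags=0010 LS?F → skip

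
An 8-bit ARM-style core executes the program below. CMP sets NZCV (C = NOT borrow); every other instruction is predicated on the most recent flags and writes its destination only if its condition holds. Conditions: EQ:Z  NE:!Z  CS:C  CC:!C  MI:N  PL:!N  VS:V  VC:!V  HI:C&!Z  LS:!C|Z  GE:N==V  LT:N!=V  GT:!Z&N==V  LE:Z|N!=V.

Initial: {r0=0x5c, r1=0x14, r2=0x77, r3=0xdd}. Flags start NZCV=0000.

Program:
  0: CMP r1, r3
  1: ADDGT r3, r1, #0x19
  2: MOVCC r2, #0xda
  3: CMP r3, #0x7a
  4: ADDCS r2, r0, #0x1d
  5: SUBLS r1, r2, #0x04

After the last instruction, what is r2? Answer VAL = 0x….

0: ✓ CMP  NZCV=0000
1: ✓ ADDGT  r3←0x2d
2: ✓ MOVCC  r2←0xda
3: ✓ CMP  NZCV=1000
4: · ADDCS
5: ✓ SUBLS  r1←0xd6

VAL = 0xda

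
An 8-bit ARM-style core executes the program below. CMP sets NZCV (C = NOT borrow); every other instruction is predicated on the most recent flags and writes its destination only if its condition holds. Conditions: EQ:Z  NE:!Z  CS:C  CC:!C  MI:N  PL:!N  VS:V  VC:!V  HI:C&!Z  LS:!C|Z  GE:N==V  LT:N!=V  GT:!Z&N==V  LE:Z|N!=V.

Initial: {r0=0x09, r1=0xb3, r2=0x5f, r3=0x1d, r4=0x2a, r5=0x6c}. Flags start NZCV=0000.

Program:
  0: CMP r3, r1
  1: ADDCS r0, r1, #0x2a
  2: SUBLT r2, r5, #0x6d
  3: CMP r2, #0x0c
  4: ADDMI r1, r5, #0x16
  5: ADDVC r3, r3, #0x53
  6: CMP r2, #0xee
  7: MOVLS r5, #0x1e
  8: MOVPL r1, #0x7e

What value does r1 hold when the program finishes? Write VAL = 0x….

[0] flags=0000 → (cmp)
[1] flags=0000 CS?F → skip
[2] flags=0000 LT?F → skip
[3] flags=0010 → (cmp)
[4] flags=0010 MI?F → skip
[5] flags=0010 VC?T → r3=0x70
[6] flags=0000 → (cmp)
[7] flags=0000 LS?T → r5=0x1e
[8] flags=0000 PL?T → r1=0x7e

VAL = 0x7e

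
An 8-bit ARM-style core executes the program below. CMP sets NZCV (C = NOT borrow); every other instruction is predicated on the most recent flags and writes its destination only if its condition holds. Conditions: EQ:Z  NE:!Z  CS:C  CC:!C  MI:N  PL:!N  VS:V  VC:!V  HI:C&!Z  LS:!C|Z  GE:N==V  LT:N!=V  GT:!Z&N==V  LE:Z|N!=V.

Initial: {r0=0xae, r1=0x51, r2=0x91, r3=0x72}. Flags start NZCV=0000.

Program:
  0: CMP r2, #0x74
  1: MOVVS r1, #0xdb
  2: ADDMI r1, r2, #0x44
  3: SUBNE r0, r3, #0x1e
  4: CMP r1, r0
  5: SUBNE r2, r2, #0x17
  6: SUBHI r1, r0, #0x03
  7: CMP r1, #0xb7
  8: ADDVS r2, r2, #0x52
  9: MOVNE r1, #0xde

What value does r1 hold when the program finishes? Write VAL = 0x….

VAL = 0xde

[0] flags=0011 → (cmp)
[1] flags=0011 VS?T → r1=0xdb
[2] flags=0011 MI?F → skip
[3] flags=0011 NE?T → r0=0x54
[4] flags=1010 → (cmp)
[5] flags=1010 NE?T → r2=0x7a
[6] flags=1010 HI?T → r1=0x51
[7] flags=1001 → (cmp)
[8] flags=1001 VS?T → r2=0xcc
[9] flags=1001 NE?T → r1=0xde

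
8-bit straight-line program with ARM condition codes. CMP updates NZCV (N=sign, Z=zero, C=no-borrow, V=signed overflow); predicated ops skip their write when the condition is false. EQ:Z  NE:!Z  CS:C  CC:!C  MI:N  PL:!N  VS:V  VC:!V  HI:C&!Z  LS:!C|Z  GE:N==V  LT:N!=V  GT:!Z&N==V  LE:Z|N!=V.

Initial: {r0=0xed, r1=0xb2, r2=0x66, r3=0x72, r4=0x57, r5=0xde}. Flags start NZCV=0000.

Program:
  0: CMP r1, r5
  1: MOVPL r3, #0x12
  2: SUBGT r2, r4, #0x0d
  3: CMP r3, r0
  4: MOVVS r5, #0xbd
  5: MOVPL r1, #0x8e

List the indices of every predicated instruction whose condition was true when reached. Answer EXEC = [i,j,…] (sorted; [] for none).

[0] flags=1000 → (cmp)
[1] flags=1000 PL?F → skip
[2] flags=1000 GT?F → skip
[3] flags=1001 → (cmp)
[4] flags=1001 VS?T → r5=0xbd
[5] flags=1001 PL?F → skip

EXEC = [4]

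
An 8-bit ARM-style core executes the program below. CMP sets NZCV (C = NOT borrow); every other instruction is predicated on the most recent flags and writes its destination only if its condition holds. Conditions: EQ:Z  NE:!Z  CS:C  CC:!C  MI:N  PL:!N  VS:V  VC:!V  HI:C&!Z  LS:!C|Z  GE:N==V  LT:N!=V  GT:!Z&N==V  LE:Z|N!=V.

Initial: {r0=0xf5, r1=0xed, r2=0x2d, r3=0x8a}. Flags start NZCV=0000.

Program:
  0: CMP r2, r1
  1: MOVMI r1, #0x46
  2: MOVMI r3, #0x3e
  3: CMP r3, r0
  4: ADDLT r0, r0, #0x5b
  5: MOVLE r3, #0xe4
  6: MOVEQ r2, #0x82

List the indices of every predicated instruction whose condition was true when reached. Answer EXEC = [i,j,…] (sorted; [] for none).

[0] flags=0000 → (cmp)
[1] flags=0000 MI?F → skip
[2] flags=0000 MI?F → skip
[3] flags=1000 → (cmp)
[4] flags=1000 LT?T → r0=0x50
[5] flags=1000 LE?T → r3=0xe4
[6] flags=1000 EQ?F → skip

EXEC = [4,5]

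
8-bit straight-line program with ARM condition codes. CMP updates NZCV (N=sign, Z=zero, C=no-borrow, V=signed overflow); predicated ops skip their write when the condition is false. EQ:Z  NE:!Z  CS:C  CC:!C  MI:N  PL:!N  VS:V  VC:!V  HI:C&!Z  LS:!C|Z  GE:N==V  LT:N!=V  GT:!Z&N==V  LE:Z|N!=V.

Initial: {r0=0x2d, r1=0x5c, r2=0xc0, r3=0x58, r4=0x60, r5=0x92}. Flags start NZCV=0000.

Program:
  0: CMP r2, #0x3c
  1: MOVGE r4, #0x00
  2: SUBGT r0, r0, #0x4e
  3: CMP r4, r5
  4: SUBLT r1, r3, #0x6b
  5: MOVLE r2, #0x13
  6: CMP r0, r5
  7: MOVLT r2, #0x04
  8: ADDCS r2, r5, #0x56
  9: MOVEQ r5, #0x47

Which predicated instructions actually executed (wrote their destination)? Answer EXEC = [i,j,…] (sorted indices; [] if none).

[0] flags=1010 → (cmp)
[1] flags=1010 GE?F → skip
[2] flags=1010 GT?F → skip
[3] flags=1001 → (cmp)
[4] flags=1001 LT?F → skip
[5] flags=1001 LE?F → skip
[6] flags=1001 → (cmp)
[7] flags=1001 LT?F → skip
[8] flags=1001 CS?F → skip
[9] flags=1001 EQ?F → skip

EXEC = []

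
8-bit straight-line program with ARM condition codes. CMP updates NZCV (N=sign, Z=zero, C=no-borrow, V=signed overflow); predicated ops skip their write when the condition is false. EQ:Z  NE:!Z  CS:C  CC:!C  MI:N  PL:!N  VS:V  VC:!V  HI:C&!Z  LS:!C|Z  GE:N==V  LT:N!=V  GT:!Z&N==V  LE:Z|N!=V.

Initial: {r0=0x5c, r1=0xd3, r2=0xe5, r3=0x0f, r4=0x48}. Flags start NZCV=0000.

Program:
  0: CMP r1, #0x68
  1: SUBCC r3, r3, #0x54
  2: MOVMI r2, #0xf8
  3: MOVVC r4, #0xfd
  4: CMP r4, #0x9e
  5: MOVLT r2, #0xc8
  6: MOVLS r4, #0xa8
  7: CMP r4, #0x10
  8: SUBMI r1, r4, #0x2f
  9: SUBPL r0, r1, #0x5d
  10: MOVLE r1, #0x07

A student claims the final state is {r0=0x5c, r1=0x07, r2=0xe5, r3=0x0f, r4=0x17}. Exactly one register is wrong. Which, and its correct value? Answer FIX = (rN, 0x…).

0: ✓ CMP  NZCV=0011
1: · SUBCC
2: · MOVMI
3: · MOVVC
4: ✓ CMP  NZCV=1001
5: · MOVLT
6: ✓ MOVLS  r4←0xa8
7: ✓ CMP  NZCV=1010
8: ✓ SUBMI  r1←0x79
9: · SUBPL
10: ✓ MOVLE  r1←0x07

FIX = (r4, 0xa8)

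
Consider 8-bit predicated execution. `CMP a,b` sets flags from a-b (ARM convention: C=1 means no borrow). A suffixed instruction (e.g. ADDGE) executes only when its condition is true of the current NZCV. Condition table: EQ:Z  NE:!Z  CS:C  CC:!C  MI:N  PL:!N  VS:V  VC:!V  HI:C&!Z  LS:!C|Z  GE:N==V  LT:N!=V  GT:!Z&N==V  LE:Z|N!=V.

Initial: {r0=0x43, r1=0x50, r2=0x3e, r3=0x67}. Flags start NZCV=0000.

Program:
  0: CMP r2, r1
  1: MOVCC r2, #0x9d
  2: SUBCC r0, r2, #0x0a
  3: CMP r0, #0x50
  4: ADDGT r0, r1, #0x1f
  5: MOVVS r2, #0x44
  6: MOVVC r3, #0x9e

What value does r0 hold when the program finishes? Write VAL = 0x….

VAL = 0x93

0: ✓ CMP  NZCV=1000
1: ✓ MOVCC  r2←0x9d
2: ✓ SUBCC  r0←0x93
3: ✓ CMP  NZCV=0011
4: · ADDGT
5: ✓ MOVVS  r2←0x44
6: · MOVVC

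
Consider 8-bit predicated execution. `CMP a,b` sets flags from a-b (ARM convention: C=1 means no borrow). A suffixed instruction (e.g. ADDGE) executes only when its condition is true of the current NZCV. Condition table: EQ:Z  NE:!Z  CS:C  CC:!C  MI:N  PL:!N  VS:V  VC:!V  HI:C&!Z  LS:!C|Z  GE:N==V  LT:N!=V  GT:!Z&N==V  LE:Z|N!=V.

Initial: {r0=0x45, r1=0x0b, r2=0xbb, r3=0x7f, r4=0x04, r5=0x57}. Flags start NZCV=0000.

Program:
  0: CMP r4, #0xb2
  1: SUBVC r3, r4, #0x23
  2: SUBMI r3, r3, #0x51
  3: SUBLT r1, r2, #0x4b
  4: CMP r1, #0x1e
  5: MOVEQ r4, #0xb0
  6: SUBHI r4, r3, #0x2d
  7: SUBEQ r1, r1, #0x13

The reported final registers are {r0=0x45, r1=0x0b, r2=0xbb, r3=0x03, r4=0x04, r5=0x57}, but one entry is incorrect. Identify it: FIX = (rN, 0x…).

0: ✓ CMP  NZCV=0000
1: ✓ SUBVC  r3←0xe1
2: · SUBMI
3: · SUBLT
4: ✓ CMP  NZCV=1000
5: · MOVEQ
6: · SUBHI
7: · SUBEQ

FIX = (r3, 0xe1)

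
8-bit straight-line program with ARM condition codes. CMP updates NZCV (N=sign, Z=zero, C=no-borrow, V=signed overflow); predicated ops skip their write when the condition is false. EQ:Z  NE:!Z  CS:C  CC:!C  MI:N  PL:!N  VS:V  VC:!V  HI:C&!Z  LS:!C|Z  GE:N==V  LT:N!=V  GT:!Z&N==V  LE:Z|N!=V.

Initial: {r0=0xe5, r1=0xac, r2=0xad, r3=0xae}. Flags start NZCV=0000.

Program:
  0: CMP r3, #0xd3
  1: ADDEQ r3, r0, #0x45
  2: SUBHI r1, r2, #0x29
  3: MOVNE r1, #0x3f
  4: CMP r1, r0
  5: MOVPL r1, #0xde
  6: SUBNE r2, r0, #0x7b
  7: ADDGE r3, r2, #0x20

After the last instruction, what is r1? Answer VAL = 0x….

0: ✓ CMP  NZCV=1000
1: · ADDEQ
2: · SUBHI
3: ✓ MOVNE  r1←0x3f
4: ✓ CMP  NZCV=0000
5: ✓ MOVPL  r1←0xde
6: ✓ SUBNE  r2←0x6a
7: ✓ ADDGE  r3←0x8a

VAL = 0xde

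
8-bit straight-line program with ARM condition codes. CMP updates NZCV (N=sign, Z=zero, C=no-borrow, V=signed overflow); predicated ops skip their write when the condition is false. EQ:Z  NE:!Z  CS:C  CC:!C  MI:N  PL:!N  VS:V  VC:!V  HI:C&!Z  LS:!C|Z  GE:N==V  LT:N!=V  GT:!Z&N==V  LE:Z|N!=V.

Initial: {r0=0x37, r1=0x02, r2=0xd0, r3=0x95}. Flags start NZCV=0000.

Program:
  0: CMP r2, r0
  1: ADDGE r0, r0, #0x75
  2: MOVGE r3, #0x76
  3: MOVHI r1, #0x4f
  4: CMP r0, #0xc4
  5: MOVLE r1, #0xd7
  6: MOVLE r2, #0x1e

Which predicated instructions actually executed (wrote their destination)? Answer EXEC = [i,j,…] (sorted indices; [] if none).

0: ✓ CMP  NZCV=1010
1: · ADDGE
2: · MOVGE
3: ✓ MOVHI  r1←0x4f
4: ✓ CMP  NZCV=0000
5: · MOVLE
6: · MOVLE

EXEC = [3]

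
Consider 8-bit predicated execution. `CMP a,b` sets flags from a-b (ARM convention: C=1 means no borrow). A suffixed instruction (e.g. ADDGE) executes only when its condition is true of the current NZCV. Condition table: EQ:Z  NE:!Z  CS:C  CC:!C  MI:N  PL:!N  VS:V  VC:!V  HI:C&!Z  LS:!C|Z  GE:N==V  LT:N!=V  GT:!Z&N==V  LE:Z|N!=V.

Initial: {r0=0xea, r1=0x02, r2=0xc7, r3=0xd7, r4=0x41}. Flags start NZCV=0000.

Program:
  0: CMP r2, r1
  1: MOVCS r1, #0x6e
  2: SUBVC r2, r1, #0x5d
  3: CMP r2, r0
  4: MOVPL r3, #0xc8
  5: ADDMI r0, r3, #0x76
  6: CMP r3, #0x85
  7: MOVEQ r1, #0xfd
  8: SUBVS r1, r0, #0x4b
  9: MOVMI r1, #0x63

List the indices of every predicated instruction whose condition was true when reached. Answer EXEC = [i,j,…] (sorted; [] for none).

[0] flags=1010 → (cmp)
[1] flags=1010 CS?T → r1=0x6e
[2] flags=1010 VC?T → r2=0x11
[3] flags=0000 → (cmp)
[4] flags=0000 PL?T → r3=0xc8
[5] flags=0000 MI?F → skip
[6] flags=0010 → (cmp)
[7] flags=0010 EQ?F → skip
[8] flags=0010 VS?F → skip
[9] flags=0010 MI?F → skip

EXEC = [1,2,4]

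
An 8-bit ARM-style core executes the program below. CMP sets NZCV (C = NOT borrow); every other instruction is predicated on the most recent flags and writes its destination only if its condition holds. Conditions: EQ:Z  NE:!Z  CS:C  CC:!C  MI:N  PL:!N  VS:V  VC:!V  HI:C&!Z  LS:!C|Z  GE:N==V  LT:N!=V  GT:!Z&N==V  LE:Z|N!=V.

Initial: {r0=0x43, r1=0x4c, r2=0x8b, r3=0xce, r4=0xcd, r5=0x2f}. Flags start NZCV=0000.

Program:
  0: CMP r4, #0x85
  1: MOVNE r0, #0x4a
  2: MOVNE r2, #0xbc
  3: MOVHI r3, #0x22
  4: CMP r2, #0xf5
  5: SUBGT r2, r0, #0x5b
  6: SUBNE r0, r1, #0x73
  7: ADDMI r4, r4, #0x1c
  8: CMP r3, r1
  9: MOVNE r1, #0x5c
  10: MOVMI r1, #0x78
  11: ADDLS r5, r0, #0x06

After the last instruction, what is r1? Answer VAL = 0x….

0: ✓ CMP  NZCV=0010
1: ✓ MOVNE  r0←0x4a
2: ✓ MOVNE  r2←0xbc
3: ✓ MOVHI  r3←0x22
4: ✓ CMP  NZCV=1000
5: · SUBGT
6: ✓ SUBNE  r0←0xd9
7: ✓ ADDMI  r4←0xe9
8: ✓ CMP  NZCV=1000
9: ✓ MOVNE  r1←0x5c
10: ✓ MOVMI  r1←0x78
11: ✓ ADDLS  r5←0xdf

VAL = 0x78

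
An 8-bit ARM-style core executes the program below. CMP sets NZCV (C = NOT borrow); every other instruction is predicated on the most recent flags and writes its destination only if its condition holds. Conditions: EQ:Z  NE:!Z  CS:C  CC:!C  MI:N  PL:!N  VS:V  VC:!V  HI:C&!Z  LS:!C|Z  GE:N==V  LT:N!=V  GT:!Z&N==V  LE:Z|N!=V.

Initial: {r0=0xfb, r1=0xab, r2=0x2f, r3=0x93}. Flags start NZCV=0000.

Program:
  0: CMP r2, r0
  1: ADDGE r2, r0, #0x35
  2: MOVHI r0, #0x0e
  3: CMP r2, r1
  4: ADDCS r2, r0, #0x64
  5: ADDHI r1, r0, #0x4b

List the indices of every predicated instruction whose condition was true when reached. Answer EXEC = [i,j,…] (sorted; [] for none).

0: ✓ CMP  NZCV=0000
1: ✓ ADDGE  r2←0x30
2: · MOVHI
3: ✓ CMP  NZCV=1001
4: · ADDCS
5: · ADDHI

EXEC = [1]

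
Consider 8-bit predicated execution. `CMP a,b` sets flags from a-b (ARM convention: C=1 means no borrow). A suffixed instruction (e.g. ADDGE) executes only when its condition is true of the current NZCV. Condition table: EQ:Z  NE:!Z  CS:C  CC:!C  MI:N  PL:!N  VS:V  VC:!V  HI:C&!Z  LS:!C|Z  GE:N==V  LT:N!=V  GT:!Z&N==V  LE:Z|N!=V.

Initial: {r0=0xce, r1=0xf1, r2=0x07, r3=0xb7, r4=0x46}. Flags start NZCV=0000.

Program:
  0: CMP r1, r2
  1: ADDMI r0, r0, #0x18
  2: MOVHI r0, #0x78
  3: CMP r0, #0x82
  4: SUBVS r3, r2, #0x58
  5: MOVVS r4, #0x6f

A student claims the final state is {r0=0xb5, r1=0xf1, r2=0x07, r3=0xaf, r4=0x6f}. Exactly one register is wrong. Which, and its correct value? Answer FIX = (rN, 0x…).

0: ✓ CMP  NZCV=1010
1: ✓ ADDMI  r0←0xe6
2: ✓ MOVHI  r0←0x78
3: ✓ CMP  NZCV=1001
4: ✓ SUBVS  r3←0xaf
5: ✓ MOVVS  r4←0x6f

FIX = (r0, 0x78)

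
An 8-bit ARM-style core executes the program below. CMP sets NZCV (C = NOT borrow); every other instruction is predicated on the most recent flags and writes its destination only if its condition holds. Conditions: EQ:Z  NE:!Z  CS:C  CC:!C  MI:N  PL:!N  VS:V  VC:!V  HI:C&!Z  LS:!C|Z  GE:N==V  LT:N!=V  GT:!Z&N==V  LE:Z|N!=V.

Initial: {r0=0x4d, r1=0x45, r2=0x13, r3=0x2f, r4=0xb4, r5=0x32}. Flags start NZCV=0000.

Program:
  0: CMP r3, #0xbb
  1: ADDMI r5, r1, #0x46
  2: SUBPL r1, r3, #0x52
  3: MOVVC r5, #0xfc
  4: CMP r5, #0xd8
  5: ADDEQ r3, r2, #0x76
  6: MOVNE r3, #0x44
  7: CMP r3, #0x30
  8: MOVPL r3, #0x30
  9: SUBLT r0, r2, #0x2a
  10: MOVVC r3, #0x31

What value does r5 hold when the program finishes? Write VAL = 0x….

0: ✓ CMP  NZCV=0000
1: · ADDMI
2: ✓ SUBPL  r1←0xdd
3: ✓ MOVVC  r5←0xfc
4: ✓ CMP  NZCV=0010
5: · ADDEQ
6: ✓ MOVNE  r3←0x44
7: ✓ CMP  NZCV=0010
8: ✓ MOVPL  r3←0x30
9: · SUBLT
10: ✓ MOVVC  r3←0x31

VAL = 0xfc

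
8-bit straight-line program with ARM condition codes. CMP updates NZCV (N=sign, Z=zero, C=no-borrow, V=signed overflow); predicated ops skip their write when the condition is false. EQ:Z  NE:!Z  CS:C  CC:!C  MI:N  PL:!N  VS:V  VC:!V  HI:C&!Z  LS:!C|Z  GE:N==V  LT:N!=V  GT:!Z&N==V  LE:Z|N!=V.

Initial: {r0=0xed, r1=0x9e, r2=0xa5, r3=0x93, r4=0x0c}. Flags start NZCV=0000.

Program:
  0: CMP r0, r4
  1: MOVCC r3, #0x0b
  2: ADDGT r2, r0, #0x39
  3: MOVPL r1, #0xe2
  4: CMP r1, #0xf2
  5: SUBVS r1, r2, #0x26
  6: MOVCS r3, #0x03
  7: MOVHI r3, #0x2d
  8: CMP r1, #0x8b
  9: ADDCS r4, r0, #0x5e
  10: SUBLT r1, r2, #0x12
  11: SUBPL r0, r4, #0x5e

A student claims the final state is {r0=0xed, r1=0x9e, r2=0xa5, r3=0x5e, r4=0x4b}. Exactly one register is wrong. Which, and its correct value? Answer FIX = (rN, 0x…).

FIX = (r3, 0x93)

[0] flags=1010 → (cmp)
[1] flags=1010 CC?F → skip
[2] flags=1010 GT?F → skip
[3] flags=1010 PL?F → skip
[4] flags=1000 → (cmp)
[5] flags=1000 VS?F → skip
[6] flags=1000 CS?F → skip
[7] flags=1000 HI?F → skip
[8] flags=0010 → (cmp)
[9] flags=0010 CS?T → r4=0x4b
[10] flags=0010 LT?F → skip
[11] flags=0010 PL?T → r0=0xed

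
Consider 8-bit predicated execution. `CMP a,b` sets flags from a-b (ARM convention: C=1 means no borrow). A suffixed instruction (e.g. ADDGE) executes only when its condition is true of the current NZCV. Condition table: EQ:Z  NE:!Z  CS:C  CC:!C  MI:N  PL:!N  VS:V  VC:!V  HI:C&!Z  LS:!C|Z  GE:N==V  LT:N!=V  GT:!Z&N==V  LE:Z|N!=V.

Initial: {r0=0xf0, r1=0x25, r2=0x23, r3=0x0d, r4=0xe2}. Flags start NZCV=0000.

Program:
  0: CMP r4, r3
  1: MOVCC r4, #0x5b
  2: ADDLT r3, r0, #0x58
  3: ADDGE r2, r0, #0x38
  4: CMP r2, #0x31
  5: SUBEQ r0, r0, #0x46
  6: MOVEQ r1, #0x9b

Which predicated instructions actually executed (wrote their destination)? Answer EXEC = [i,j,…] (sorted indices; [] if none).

EXEC = [2]

[0] flags=1010 → (cmp)
[1] flags=1010 CC?F → skip
[2] flags=1010 LT?T → r3=0x48
[3] flags=1010 GE?F → skip
[4] flags=1000 → (cmp)
[5] flags=1000 EQ?F → skip
[6] flags=1000 EQ?F → skip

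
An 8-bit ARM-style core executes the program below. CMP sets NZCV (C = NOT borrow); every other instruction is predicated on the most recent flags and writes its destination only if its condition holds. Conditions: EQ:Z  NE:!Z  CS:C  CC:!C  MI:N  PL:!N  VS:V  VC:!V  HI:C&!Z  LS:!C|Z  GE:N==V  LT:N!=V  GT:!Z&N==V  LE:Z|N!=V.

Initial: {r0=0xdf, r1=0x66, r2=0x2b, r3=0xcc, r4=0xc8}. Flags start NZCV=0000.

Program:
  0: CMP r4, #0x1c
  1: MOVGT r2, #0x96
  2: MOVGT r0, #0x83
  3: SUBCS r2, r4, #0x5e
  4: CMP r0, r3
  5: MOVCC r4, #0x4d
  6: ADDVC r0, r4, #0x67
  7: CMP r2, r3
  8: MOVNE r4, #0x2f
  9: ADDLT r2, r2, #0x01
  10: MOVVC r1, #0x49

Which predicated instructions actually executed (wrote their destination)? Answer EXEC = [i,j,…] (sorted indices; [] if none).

EXEC = [3,6,8]

0: ✓ CMP  NZCV=1010
1: · MOVGT
2: · MOVGT
3: ✓ SUBCS  r2←0x6a
4: ✓ CMP  NZCV=0010
5: · MOVCC
6: ✓ ADDVC  r0←0x2f
7: ✓ CMP  NZCV=1001
8: ✓ MOVNE  r4←0x2f
9: · ADDLT
10: · MOVVC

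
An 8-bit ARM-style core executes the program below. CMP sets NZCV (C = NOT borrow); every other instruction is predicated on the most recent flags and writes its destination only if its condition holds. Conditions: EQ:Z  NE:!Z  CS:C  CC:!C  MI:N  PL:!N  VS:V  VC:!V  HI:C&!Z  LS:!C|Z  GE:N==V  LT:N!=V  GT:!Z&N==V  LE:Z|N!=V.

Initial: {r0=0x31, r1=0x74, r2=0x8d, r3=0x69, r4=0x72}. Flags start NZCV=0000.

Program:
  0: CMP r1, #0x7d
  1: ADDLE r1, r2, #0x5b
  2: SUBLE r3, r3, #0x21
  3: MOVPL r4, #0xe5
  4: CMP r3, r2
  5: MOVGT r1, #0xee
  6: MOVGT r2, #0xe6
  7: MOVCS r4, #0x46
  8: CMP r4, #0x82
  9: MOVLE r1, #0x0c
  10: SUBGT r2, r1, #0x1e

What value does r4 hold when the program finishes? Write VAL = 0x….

[0] flags=1000 → (cmp)
[1] flags=1000 LE?T → r1=0xe8
[2] flags=1000 LE?T → r3=0x48
[3] flags=1000 PL?F → skip
[4] flags=1001 → (cmp)
[5] flags=1001 GT?T → r1=0xee
[6] flags=1001 GT?T → r2=0xe6
[7] flags=1001 CS?F → skip
[8] flags=1001 → (cmp)
[9] flags=1001 LE?F → skip
[10] flags=1001 GT?T → r2=0xd0

VAL = 0x72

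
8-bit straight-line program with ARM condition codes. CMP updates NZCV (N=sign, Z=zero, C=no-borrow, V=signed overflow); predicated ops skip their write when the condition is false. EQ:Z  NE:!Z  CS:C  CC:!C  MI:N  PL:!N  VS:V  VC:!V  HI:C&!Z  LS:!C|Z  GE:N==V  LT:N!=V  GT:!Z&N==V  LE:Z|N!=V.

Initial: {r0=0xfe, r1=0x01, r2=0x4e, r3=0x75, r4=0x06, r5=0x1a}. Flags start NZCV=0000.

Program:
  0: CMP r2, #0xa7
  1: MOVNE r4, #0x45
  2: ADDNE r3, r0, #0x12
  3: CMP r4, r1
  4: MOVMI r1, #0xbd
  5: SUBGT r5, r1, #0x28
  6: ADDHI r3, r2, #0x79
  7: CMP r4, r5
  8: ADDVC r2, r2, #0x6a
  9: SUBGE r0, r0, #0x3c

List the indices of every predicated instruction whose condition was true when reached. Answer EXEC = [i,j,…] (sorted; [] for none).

EXEC = [1,2,5,6,8,9]

0: ✓ CMP  NZCV=1001
1: ✓ MOVNE  r4←0x45
2: ✓ ADDNE  r3←0x10
3: ✓ CMP  NZCV=0010
4: · MOVMI
5: ✓ SUBGT  r5←0xd9
6: ✓ ADDHI  r3←0xc7
7: ✓ CMP  NZCV=0000
8: ✓ ADDVC  r2←0xb8
9: ✓ SUBGE  r0←0xc2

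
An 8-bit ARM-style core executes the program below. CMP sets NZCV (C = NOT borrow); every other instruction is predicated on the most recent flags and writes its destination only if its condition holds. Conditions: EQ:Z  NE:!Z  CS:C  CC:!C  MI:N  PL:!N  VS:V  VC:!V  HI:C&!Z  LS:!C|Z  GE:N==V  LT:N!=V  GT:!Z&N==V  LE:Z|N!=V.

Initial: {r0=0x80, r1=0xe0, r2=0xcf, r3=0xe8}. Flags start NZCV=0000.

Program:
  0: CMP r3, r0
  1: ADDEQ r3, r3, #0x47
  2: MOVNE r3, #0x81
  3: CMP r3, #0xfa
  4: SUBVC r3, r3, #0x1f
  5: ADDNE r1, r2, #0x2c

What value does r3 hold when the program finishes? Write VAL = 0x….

[0] flags=0010 → (cmp)
[1] flags=0010 EQ?F → skip
[2] flags=0010 NE?T → r3=0x81
[3] flags=1000 → (cmp)
[4] flags=1000 VC?T → r3=0x62
[5] flags=1000 NE?T → r1=0xfb

VAL = 0x62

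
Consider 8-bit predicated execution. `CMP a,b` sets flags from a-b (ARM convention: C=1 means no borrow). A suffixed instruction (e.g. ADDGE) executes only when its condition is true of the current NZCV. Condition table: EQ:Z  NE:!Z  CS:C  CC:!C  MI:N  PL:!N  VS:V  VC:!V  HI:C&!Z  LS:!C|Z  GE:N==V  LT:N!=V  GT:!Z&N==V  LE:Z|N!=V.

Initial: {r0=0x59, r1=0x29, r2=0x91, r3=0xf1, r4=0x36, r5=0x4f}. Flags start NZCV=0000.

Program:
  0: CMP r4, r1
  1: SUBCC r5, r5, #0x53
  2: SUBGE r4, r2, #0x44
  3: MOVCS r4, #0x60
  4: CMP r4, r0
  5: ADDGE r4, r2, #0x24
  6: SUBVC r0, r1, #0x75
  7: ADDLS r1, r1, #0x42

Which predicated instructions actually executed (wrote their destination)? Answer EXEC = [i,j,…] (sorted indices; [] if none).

[0] flags=0010 → (cmp)
[1] flags=0010 CC?F → skip
[2] flags=0010 GE?T → r4=0x4d
[3] flags=0010 CS?T → r4=0x60
[4] flags=0010 → (cmp)
[5] flags=0010 GE?T → r4=0xb5
[6] flags=0010 VC?T → r0=0xb4
[7] flags=0010 LS?F → skip

EXEC = [2,3,5,6]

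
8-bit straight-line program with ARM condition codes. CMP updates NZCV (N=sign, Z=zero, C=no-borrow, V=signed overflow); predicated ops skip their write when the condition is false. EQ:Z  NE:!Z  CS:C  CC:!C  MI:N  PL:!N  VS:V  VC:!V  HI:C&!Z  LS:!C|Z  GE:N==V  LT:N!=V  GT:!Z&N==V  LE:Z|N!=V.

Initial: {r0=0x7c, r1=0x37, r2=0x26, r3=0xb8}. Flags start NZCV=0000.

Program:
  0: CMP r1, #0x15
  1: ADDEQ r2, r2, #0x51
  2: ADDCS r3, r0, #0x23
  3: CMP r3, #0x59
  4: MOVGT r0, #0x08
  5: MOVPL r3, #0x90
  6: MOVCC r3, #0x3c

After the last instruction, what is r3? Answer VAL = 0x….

0: ✓ CMP  NZCV=0010
1: · ADDEQ
2: ✓ ADDCS  r3←0x9f
3: ✓ CMP  NZCV=0011
4: · MOVGT
5: ✓ MOVPL  r3←0x90
6: · MOVCC

VAL = 0x90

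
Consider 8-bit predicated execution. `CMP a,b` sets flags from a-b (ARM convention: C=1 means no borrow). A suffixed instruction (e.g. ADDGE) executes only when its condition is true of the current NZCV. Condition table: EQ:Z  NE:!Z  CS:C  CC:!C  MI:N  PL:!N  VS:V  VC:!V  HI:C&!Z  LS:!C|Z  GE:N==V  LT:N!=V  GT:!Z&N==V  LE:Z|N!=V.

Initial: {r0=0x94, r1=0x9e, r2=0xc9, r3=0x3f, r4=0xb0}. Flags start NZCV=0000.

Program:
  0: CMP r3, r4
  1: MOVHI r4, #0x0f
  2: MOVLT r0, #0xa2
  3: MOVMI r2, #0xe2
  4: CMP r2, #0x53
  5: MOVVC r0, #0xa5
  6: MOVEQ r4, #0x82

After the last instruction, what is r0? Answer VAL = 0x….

0: ✓ CMP  NZCV=1001
1: · MOVHI
2: · MOVLT
3: ✓ MOVMI  r2←0xe2
4: ✓ CMP  NZCV=1010
5: ✓ MOVVC  r0←0xa5
6: · MOVEQ

VAL = 0xa5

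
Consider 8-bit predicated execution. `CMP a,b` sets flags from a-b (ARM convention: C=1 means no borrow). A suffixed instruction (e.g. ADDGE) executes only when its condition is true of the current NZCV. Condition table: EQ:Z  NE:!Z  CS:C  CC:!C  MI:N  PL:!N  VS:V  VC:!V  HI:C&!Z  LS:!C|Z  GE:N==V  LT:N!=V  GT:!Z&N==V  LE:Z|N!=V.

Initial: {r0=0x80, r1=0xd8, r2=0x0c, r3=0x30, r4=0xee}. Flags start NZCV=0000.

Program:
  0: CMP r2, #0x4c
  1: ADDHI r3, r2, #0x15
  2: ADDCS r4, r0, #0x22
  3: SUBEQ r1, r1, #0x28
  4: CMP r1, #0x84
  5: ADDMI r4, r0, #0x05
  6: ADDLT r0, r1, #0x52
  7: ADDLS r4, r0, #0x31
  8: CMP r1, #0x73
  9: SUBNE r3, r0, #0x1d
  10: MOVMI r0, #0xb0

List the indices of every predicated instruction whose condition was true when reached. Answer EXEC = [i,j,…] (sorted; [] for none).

0: ✓ CMP  NZCV=1000
1: · ADDHI
2: · ADDCS
3: · SUBEQ
4: ✓ CMP  NZCV=0010
5: · ADDMI
6: · ADDLT
7: · ADDLS
8: ✓ CMP  NZCV=0011
9: ✓ SUBNE  r3←0x63
10: · MOVMI

EXEC = [9]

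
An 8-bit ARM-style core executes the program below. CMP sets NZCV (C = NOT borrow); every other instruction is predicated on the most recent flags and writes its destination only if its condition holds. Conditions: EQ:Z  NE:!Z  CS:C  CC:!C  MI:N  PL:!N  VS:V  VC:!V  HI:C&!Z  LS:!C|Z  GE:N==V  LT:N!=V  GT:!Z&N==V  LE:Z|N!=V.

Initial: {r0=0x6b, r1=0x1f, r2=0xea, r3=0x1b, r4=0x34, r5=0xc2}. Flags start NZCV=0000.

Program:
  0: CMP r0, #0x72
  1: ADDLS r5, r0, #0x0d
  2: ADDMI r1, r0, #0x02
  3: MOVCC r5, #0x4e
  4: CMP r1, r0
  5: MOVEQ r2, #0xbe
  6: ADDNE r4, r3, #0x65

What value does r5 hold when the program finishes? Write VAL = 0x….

0: ✓ CMP  NZCV=1000
1: ✓ ADDLS  r5←0x78
2: ✓ ADDMI  r1←0x6d
3: ✓ MOVCC  r5←0x4e
4: ✓ CMP  NZCV=0010
5: · MOVEQ
6: ✓ ADDNE  r4←0x80

VAL = 0x4e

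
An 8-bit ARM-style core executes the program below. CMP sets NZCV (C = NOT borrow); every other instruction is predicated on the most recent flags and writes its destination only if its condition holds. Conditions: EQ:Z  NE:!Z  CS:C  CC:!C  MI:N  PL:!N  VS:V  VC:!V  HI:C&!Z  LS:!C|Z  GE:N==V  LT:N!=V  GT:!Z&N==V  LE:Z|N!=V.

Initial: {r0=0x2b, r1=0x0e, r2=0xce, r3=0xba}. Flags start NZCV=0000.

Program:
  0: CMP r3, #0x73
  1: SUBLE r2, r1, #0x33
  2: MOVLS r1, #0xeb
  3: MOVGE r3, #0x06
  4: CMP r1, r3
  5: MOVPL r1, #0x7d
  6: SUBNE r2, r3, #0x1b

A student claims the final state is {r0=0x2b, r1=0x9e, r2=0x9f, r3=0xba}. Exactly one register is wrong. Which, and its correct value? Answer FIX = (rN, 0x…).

FIX = (r1, 0x7d)

[0] flags=0011 → (cmp)
[1] flags=0011 LE?T → r2=0xdb
[2] flags=0011 LS?F → skip
[3] flags=0011 GE?F → skip
[4] flags=0000 → (cmp)
[5] flags=0000 PL?T → r1=0x7d
[6] flags=0000 NE?T → r2=0x9f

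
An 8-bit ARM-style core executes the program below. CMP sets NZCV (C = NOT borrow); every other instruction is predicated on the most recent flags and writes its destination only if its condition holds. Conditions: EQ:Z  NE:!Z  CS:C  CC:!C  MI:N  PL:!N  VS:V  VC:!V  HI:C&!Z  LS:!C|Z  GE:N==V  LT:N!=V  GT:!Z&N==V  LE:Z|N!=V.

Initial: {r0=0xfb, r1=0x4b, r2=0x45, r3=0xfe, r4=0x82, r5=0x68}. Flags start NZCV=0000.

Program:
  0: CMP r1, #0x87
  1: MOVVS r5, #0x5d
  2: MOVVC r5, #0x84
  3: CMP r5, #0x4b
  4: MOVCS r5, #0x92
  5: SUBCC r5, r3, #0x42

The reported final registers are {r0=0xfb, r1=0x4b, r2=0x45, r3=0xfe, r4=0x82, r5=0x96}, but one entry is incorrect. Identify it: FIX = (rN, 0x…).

FIX = (r5, 0x92)

[0] flags=1001 → (cmp)
[1] flags=1001 VS?T → r5=0x5d
[2] flags=1001 VC?F → skip
[3] flags=0010 → (cmp)
[4] flags=0010 CS?T → r5=0x92
[5] flags=0010 CC?F → skip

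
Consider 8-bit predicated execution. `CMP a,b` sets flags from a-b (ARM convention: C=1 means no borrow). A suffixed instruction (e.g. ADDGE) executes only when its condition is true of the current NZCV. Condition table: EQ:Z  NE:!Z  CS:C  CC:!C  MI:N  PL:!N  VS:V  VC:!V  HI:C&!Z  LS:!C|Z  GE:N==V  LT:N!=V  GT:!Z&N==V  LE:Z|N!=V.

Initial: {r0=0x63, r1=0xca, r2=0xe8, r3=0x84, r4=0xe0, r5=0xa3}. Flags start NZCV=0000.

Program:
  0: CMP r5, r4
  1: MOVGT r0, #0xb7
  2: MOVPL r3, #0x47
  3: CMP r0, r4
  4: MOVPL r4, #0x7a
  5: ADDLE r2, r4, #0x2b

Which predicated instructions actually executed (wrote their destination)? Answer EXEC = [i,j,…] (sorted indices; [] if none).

EXEC = []

0: ✓ CMP  NZCV=1000
1: · MOVGT
2: · MOVPL
3: ✓ CMP  NZCV=1001
4: · MOVPL
5: · ADDLE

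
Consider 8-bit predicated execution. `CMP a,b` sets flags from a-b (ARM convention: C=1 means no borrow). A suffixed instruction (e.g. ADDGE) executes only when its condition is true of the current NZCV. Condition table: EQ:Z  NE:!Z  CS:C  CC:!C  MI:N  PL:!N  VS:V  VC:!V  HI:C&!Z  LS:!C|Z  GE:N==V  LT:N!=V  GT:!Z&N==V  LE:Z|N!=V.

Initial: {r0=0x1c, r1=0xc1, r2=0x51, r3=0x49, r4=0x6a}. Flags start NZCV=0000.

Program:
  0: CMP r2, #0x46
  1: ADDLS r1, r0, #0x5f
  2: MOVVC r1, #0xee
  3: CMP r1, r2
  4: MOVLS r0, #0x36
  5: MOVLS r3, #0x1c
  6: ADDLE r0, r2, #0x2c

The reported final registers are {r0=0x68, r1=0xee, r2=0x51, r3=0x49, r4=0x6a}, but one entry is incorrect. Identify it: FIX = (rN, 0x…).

FIX = (r0, 0x7d)

0: ✓ CMP  NZCV=0010
1: · ADDLS
2: ✓ MOVVC  r1←0xee
3: ✓ CMP  NZCV=1010
4: · MOVLS
5: · MOVLS
6: ✓ ADDLE  r0←0x7d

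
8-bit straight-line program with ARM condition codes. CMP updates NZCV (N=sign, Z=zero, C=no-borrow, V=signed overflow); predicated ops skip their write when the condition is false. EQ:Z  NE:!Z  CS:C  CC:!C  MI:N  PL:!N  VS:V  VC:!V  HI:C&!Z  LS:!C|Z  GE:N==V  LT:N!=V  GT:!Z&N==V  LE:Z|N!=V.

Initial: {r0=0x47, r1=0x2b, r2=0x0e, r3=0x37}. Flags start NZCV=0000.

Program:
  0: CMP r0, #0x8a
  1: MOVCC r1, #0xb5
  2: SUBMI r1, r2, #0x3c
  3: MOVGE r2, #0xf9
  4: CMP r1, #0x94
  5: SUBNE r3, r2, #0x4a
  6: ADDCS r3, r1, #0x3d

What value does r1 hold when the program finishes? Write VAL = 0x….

0: ✓ CMP  NZCV=1001
1: ✓ MOVCC  r1←0xb5
2: ✓ SUBMI  r1←0xd2
3: ✓ MOVGE  r2←0xf9
4: ✓ CMP  NZCV=0010
5: ✓ SUBNE  r3←0xaf
6: ✓ ADDCS  r3←0x0f

VAL = 0xd2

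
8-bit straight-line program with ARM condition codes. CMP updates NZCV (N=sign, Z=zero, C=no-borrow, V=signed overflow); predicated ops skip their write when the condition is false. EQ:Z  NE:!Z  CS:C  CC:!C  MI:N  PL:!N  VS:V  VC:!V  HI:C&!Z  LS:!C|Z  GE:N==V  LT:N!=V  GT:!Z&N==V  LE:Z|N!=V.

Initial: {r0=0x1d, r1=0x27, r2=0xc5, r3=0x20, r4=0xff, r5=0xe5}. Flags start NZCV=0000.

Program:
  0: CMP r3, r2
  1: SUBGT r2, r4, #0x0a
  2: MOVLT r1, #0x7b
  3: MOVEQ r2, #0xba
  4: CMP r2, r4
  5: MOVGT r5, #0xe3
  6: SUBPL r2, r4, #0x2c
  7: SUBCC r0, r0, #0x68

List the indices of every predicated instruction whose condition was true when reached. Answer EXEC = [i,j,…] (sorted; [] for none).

[0] flags=0000 → (cmp)
[1] flags=0000 GT?T → r2=0xf5
[2] flags=0000 LT?F → skip
[3] flags=0000 EQ?F → skip
[4] flags=1000 → (cmp)
[5] flags=1000 GT?F → skip
[6] flags=1000 PL?F → skip
[7] flags=1000 CC?T → r0=0xb5

EXEC = [1,7]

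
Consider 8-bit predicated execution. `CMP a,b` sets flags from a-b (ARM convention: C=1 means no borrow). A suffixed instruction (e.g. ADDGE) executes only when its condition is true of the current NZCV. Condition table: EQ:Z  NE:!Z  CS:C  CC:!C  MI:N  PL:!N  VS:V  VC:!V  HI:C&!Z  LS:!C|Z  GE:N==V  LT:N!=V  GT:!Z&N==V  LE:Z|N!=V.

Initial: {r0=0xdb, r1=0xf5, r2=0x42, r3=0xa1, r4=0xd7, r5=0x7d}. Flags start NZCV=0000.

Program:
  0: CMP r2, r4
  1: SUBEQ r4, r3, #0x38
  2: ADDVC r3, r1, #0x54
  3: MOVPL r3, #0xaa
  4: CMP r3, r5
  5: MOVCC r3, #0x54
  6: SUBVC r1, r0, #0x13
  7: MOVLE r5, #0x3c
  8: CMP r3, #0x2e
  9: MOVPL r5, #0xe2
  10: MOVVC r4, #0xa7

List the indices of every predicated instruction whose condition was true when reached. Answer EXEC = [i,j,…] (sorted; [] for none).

[0] flags=0000 → (cmp)
[1] flags=0000 EQ?F → skip
[2] flags=0000 VC?T → r3=0x49
[3] flags=0000 PL?T → r3=0xaa
[4] flags=0011 → (cmp)
[5] flags=0011 CC?F → skip
[6] flags=0011 VC?F → skip
[7] flags=0011 LE?T → r5=0x3c
[8] flags=0011 → (cmp)
[9] flags=0011 PL?T → r5=0xe2
[10] flags=0011 VC?F → skip

EXEC = [2,3,7,9]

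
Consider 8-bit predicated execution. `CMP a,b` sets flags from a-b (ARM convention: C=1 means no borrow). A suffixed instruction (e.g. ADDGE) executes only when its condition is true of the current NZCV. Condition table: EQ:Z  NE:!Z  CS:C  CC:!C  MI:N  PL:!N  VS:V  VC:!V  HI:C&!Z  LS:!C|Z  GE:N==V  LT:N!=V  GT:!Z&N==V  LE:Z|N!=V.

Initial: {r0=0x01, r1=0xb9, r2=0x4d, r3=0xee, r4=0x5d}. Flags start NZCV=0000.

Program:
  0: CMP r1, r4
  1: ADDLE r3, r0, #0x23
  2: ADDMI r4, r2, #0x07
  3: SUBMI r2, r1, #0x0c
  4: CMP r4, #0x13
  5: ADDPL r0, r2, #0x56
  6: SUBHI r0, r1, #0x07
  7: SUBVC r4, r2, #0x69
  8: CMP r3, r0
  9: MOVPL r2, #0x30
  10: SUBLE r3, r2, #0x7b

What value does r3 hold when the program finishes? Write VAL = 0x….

[0] flags=0011 → (cmp)
[1] flags=0011 LE?T → r3=0x24
[2] flags=0011 MI?F → skip
[3] flags=0011 MI?F → skip
[4] flags=0010 → (cmp)
[5] flags=0010 PL?T → r0=0xa3
[6] flags=0010 HI?T → r0=0xb2
[7] flags=0010 VC?T → r4=0xe4
[8] flags=0000 → (cmp)
[9] flags=0000 PL?T → r2=0x30
[10] flags=0000 LE?F → skip

VAL = 0x24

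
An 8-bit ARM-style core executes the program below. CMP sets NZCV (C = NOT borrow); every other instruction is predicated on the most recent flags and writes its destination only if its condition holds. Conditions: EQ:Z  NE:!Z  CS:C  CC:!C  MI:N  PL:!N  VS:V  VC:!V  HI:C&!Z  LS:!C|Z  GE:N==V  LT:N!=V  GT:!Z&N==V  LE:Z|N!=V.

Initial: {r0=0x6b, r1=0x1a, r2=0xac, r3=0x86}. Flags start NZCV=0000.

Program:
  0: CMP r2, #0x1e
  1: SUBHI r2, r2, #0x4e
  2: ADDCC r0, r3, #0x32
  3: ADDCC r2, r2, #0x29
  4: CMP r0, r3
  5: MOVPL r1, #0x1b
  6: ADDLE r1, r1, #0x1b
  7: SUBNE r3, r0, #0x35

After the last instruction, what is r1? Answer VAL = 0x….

VAL = 0x1a

0: ✓ CMP  NZCV=1010
1: ✓ SUBHI  r2←0x5e
2: · ADDCC
3: · ADDCC
4: ✓ CMP  NZCV=1001
5: · MOVPL
6: · ADDLE
7: ✓ SUBNE  r3←0x36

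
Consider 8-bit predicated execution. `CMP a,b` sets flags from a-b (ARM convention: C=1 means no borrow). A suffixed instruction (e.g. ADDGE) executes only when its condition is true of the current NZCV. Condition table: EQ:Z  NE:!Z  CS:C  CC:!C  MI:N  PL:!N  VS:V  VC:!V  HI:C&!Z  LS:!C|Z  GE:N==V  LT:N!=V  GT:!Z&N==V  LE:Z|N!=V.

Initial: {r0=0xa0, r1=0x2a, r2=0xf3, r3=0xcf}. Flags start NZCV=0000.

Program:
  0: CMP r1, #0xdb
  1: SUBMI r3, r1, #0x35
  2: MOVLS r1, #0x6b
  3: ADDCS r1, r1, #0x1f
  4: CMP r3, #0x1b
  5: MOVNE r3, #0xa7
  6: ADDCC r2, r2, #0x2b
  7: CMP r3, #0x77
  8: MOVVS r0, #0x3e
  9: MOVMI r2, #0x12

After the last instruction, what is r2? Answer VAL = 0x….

VAL = 0xf3

[0] flags=0000 → (cmp)
[1] flags=0000 MI?F → skip
[2] flags=0000 LS?T → r1=0x6b
[3] flags=0000 CS?F → skip
[4] flags=1010 → (cmp)
[5] flags=1010 NE?T → r3=0xa7
[6] flags=1010 CC?F → skip
[7] flags=0011 → (cmp)
[8] flags=0011 VS?T → r0=0x3e
[9] flags=0011 MI?F → skip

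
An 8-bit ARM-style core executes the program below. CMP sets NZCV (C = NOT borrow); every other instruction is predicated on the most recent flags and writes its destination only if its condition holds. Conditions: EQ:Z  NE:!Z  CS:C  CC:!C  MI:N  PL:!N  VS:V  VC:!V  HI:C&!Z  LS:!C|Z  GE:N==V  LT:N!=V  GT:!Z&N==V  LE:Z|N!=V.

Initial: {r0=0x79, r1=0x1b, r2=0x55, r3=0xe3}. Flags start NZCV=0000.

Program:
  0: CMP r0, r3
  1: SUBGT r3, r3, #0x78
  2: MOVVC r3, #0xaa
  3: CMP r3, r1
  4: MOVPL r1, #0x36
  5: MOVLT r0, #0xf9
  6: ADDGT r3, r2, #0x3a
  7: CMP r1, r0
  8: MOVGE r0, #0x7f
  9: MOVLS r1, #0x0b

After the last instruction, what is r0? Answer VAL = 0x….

VAL = 0x79

0: ✓ CMP  NZCV=1001
1: ✓ SUBGT  r3←0x6b
2: · MOVVC
3: ✓ CMP  NZCV=0010
4: ✓ MOVPL  r1←0x36
5: · MOVLT
6: ✓ ADDGT  r3←0x8f
7: ✓ CMP  NZCV=1000
8: · MOVGE
9: ✓ MOVLS  r1←0x0b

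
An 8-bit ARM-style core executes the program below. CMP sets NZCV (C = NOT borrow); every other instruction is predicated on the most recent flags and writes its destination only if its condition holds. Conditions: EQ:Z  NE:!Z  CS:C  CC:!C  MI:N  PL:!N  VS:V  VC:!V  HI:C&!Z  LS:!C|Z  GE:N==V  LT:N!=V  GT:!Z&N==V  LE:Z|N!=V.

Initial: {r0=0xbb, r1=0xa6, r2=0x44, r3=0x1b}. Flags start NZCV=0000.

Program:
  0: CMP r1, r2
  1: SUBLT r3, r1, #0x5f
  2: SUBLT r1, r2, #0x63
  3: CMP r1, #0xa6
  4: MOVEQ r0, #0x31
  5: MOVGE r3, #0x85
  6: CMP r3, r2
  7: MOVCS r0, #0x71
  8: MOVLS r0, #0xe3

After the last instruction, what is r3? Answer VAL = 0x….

0: ✓ CMP  NZCV=0011
1: ✓ SUBLT  r3←0x47
2: ✓ SUBLT  r1←0xe1
3: ✓ CMP  NZCV=0010
4: · MOVEQ
5: ✓ MOVGE  r3←0x85
6: ✓ CMP  NZCV=0011
7: ✓ MOVCS  r0←0x71
8: · MOVLS

VAL = 0x85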